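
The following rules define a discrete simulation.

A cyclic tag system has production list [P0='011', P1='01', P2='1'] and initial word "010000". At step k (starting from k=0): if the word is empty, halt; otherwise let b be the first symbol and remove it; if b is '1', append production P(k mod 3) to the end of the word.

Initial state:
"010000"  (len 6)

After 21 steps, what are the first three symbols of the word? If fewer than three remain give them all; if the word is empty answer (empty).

101

[0] "010000"  (len 6)
[1] "10000"  (len 5)
[2] "000001"  (len 6)
[3] "00001"  (len 5)
[4] "0001"  (len 4)
[5] "001"  (len 3)
[6] "01"  (len 2)
[7] "1"  (len 1)
[8] "01"  (len 2)
[9] "1"  (len 1)
[10] "011"  (len 3)
[11] "11"  (len 2)
[12] "11"  (len 2)
[13] "1011"  (len 4)
[14] "01101"  (len 5)
[15] "1101"  (len 4)
[16] "101011"  (len 6)
[17] "0101101"  (len 7)
[18] "101101"  (len 6)
[19] "01101011"  (len 8)
[20] "1101011"  (len 7)
[21] "1010111"  (len 7)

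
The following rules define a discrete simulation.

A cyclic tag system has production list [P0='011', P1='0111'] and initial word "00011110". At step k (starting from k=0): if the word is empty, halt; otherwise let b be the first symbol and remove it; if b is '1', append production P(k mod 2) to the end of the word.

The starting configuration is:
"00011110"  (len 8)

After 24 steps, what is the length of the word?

gen 0: "00011110"  (len 8)
gen 1: "0011110"  (len 7)
gen 2: "011110"  (len 6)
gen 3: "11110"  (len 5)
gen 4: "11100111"  (len 8)
gen 5: "1100111011"  (len 10)
gen 6: "1001110110111"  (len 13)
gen 7: "001110110111011"  (len 15)
gen 8: "01110110111011"  (len 14)
gen 9: "1110110111011"  (len 13)
gen 10: "1101101110110111"  (len 16)
gen 11: "101101110110111011"  (len 18)
gen 12: "011011101101110110111"  (len 21)
gen 13: "11011101101110110111"  (len 20)
gen 14: "10111011011101101110111"  (len 23)
gen 15: "0111011011101101110111011"  (len 25)
gen 16: "111011011101101110111011"  (len 24)
gen 17: "11011011101101110111011011"  (len 26)
gen 18: "10110111011011101110110110111"  (len 29)
gen 19: "0110111011011101110110110111011"  (len 31)
gen 20: "110111011011101110110110111011"  (len 30)
gen 21: "10111011011101110110110111011011"  (len 32)
gen 22: "01110110111011101101101110110110111"  (len 35)
gen 23: "1110110111011101101101110110110111"  (len 34)
gen 24: "1101101110111011011011101101101110111"  (len 37)

37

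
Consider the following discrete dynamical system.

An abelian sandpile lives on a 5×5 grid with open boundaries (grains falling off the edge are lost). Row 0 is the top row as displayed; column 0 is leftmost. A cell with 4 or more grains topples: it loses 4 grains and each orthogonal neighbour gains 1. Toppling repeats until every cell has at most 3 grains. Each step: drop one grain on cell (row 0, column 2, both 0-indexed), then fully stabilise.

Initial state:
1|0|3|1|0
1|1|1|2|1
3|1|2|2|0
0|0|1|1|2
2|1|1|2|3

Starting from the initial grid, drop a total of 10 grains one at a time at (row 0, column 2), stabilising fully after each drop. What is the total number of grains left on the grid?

[0] 1|0|3|1|0
1|1|1|2|1
3|1|2|2|0
0|0|1|1|2
2|1|1|2|3
[1] 1|1|0|2|0
1|1|2|2|1
3|1|2|2|0
0|0|1|1|2
2|1|1|2|3
[2] 1|1|1|2|0
1|1|2|2|1
3|1|2|2|0
0|0|1|1|2
2|1|1|2|3
[3] 1|1|2|2|0
1|1|2|2|1
3|1|2|2|0
0|0|1|1|2
2|1|1|2|3
[4] 1|1|3|2|0
1|1|2|2|1
3|1|2|2|0
0|0|1|1|2
2|1|1|2|3
[5] 1|2|0|3|0
1|1|3|2|1
3|1|2|2|0
0|0|1|1|2
2|1|1|2|3
[6] 1|2|1|3|0
1|1|3|2|1
3|1|2|2|0
0|0|1|1|2
2|1|1|2|3
[7] 1|2|2|3|0
1|1|3|2|1
3|1|2|2|0
0|0|1|1|2
2|1|1|2|3
[8] 1|2|3|3|0
1|1|3|2|1
3|1|2|2|0
0|0|1|1|2
2|1|1|2|3
[9] 1|3|2|1|1
1|2|1|0|2
3|1|3|3|0
0|0|1|1|2
2|1|1|2|3
[10] 1|3|3|1|1
1|2|1|0|2
3|1|3|3|0
0|0|1|1|2
2|1|1|2|3

38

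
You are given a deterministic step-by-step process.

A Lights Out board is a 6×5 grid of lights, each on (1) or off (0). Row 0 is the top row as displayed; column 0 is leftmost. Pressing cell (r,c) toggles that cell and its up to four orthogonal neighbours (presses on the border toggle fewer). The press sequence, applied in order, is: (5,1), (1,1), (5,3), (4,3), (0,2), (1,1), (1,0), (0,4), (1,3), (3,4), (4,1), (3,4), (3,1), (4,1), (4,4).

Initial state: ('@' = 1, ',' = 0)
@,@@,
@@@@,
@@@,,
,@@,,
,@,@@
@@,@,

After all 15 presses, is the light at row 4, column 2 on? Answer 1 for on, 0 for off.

1

gen 0: @,@@,
@@@@,
@@@,,
,@@,,
,@,@@
@@,@,
gen 1: @,@@,
@@@@,
@@@,,
,@@,,
,,,@@
,,@@,
gen 2: @@@@,
,,,@,
@,@,,
,@@,,
,,,@@
,,@@,
gen 3: @@@@,
,,,@,
@,@,,
,@@,,
,,,,@
,,,,@
gen 4: @@@@,
,,,@,
@,@,,
,@@@,
,,@@,
,,,@@
gen 5: @,,,,
,,@@,
@,@,,
,@@@,
,,@@,
,,,@@
gen 6: @@,,,
@@,@,
@@@,,
,@@@,
,,@@,
,,,@@
gen 7: ,@,,,
,,,@,
,@@,,
,@@@,
,,@@,
,,,@@
gen 8: ,@,@@
,,,@@
,@@,,
,@@@,
,,@@,
,,,@@
gen 9: ,@,,@
,,@,,
,@@@,
,@@@,
,,@@,
,,,@@
gen 10: ,@,,@
,,@,,
,@@@@
,@@,@
,,@@@
,,,@@
gen 11: ,@,,@
,,@,,
,@@@@
,,@,@
@@,@@
,@,@@
gen 12: ,@,,@
,,@,,
,@@@,
,,@@,
@@,@,
,@,@@
gen 13: ,@,,@
,,@,,
,,@@,
@@,@,
@,,@,
,@,@@
gen 14: ,@,,@
,,@,,
,,@@,
@,,@,
,@@@,
,,,@@
gen 15: ,@,,@
,,@,,
,,@@,
@,,@@
,@@,@
,,,@,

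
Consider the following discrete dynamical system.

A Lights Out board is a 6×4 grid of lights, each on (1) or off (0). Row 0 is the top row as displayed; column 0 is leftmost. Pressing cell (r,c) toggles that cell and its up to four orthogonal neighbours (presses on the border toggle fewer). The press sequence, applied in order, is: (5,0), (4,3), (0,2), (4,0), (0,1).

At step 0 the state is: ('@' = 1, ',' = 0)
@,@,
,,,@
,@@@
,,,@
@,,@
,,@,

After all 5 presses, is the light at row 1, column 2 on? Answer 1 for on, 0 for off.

1

0) @,@,
,,,@
,@@@
,,,@
@,,@
,,@,
1) @,@,
,,,@
,@@@
,,,@
,,,@
@@@,
2) @,@,
,,,@
,@@@
,,,,
,,@,
@@@@
3) @@,@
,,@@
,@@@
,,,,
,,@,
@@@@
4) @@,@
,,@@
,@@@
@,,,
@@@,
,@@@
5) ,,@@
,@@@
,@@@
@,,,
@@@,
,@@@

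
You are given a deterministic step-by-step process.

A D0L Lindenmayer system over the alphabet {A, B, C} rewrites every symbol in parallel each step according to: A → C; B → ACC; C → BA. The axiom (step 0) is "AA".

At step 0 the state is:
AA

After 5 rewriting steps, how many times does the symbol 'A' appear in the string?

8

t=0: AA
t=1: CC
t=2: BABA
t=3: ACCCACCC
t=4: CBABABACBABABA
t=5: BAACCCACCCACCCBAACCCACCCACCC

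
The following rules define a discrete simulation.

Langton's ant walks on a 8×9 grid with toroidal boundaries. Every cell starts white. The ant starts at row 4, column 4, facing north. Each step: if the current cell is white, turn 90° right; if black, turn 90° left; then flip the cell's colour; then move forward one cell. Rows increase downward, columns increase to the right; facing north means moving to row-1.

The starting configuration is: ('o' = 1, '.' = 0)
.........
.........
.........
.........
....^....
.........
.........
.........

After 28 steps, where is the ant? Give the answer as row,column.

6,2

step 0: .........
.........
.........
.........
....^....
.........
.........
.........
step 1: .........
.........
.........
.........
....o>...
.........
.........
.........
step 2: .........
.........
.........
.........
....oo...
.....v...
.........
.........
step 3: .........
.........
.........
.........
....oo...
....<o...
.........
.........
step 4: .........
.........
.........
.........
....^o...
....oo...
.........
.........
step 5: .........
.........
.........
.........
...<.o...
....oo...
.........
.........
step 6: .........
.........
.........
...^.....
...o.o...
....oo...
.........
.........
step 7: .........
.........
.........
...o>....
...o.o...
....oo...
.........
.........
step 8: .........
.........
.........
...oo....
...ovo...
....oo...
.........
.........
step 9: .........
.........
.........
...oo....
...<oo...
....oo...
.........
.........
step 10: .........
.........
.........
...oo....
....oo...
...voo...
.........
.........
step 11: .........
.........
.........
...oo....
....oo...
..<ooo...
.........
.........
step 12: .........
.........
.........
...oo....
..^.oo...
..oooo...
.........
.........
step 13: .........
.........
.........
...oo....
..o>oo...
..oooo...
.........
.........
step 14: .........
.........
.........
...oo....
..oooo...
..ovoo...
.........
.........
step 15: .........
.........
.........
...oo....
..oooo...
..o.>o...
.........
.........
step 16: .........
.........
.........
...oo....
..oo^o...
..o..o...
.........
.........
step 17: .........
.........
.........
...oo....
..o<.o...
..o..o...
.........
.........
step 18: .........
.........
.........
...oo....
..o..o...
..ov.o...
.........
.........
step 19: .........
.........
.........
...oo....
..o..o...
..<o.o...
.........
.........
step 20: .........
.........
.........
...oo....
..o..o...
...o.o...
..v......
.........
step 21: .........
.........
.........
...oo....
..o..o...
...o.o...
.<o......
.........
step 22: .........
.........
.........
...oo....
..o..o...
.^.o.o...
.oo......
.........
step 23: .........
.........
.........
...oo....
..o..o...
.o>o.o...
.oo......
.........
step 24: .........
.........
.........
...oo....
..o..o...
.ooo.o...
.ov......
.........
step 25: .........
.........
.........
...oo....
..o..o...
.ooo.o...
.o.>.....
.........
step 26: .........
.........
.........
...oo....
..o..o...
.ooo.o...
.o.o.....
...v.....
step 27: .........
.........
.........
...oo....
..o..o...
.ooo.o...
.o.o.....
..<o.....
step 28: .........
.........
.........
...oo....
..o..o...
.ooo.o...
.o^o.....
..oo.....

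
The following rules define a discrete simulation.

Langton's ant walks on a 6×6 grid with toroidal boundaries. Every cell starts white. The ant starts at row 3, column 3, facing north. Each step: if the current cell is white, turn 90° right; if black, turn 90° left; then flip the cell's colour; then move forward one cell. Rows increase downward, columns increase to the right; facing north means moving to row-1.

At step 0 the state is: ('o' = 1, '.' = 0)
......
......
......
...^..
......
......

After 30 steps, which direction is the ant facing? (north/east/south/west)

k=0  ......
......
......
...^..
......
......
k=1  ......
......
......
...o>.
......
......
k=2  ......
......
......
...oo.
....v.
......
k=3  ......
......
......
...oo.
...<o.
......
k=4  ......
......
......
...^o.
...oo.
......
k=5  ......
......
......
..<.o.
...oo.
......
k=6  ......
......
..^...
..o.o.
...oo.
......
k=7  ......
......
..o>..
..o.o.
...oo.
......
k=8  ......
......
..oo..
..ovo.
...oo.
......
k=9  ......
......
..oo..
..<oo.
...oo.
......
k=10  ......
......
..oo..
...oo.
..voo.
......
k=11  ......
......
..oo..
...oo.
.<ooo.
......
k=12  ......
......
..oo..
.^.oo.
.oooo.
......
k=13  ......
......
..oo..
.o>oo.
.oooo.
......
k=14  ......
......
..oo..
.oooo.
.ovoo.
......
k=15  ......
......
..oo..
.oooo.
.o.>o.
......
k=16  ......
......
..oo..
.oo^o.
.o..o.
......
k=17  ......
......
..oo..
.o<.o.
.o..o.
......
k=18  ......
......
..oo..
.o..o.
.ov.o.
......
k=19  ......
......
..oo..
.o..o.
.<o.o.
......
k=20  ......
......
..oo..
.o..o.
..o.o.
.v....
k=21  ......
......
..oo..
.o..o.
..o.o.
<o....
k=22  ......
......
..oo..
.o..o.
^.o.o.
oo....
k=23  ......
......
..oo..
.o..o.
o>o.o.
oo....
k=24  ......
......
..oo..
.o..o.
ooo.o.
ov....
k=25  ......
......
..oo..
.o..o.
ooo.o.
o.>...
k=26  ..v...
......
..oo..
.o..o.
ooo.o.
o.o...
k=27  .<o...
......
..oo..
.o..o.
ooo.o.
o.o...
k=28  .oo...
......
..oo..
.o..o.
ooo.o.
o^o...
k=29  .oo...
......
..oo..
.o..o.
ooo.o.
oo>...
k=30  .oo...
......
..oo..
.o..o.
oo^.o.
oo....

north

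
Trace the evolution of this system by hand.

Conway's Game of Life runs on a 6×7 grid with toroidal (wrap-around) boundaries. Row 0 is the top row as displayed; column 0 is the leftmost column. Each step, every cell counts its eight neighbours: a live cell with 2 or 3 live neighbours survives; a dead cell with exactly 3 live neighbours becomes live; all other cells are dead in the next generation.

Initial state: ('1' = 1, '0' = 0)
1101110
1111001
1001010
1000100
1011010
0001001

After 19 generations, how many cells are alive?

k=0  1101110
1111001
1001010
1000100
1011010
0001001
k=1  0000010
0000000
0001010
1010010
1111010
0000000
k=2  0000000
0000100
0000101
1000010
1011100
0110101
k=3  0001010
0000010
0000101
1100010
1010100
1110110
k=4  0111010
0000011
1000101
1101110
0010100
1010010
k=5  1111010
0111000
0101000
1110000
1010000
0000011
k=6  1001010
0000000
0001000
1001000
1010000
0001110
k=7  0001011
0000100
0000000
0111000
0110001
0111010
k=8  0001011
0000110
0011000
1101000
0000100
0101010
k=9  0011001
0010011
0111000
0101100
1101100
0011011
k=10  1100000
1000111
1100010
0000000
1100001
0000011
k=11  0100100
0000110
1100110
0000000
1000011
0000010
k=12  0000100
1101001
0000111
0100100
0000011
1000110
k=13  0101100
1001001
0111101
1000100
1000001
0000100
k=14  1011110
0000001
0110101
0010100
1000011
1001110
k=15  1110000
0000001
1110000
0010100
1100000
1010000
k=16  1010001
0000001
1111000
0011000
1011000
0010001
k=17  1100011
0001001
1101000
1000100
0000000
0010001
k=18  0110010
0000110
1111101
1100000
0000000
0100011
k=19  1110000
0000000
0011101
0001001
0100001
1110011

16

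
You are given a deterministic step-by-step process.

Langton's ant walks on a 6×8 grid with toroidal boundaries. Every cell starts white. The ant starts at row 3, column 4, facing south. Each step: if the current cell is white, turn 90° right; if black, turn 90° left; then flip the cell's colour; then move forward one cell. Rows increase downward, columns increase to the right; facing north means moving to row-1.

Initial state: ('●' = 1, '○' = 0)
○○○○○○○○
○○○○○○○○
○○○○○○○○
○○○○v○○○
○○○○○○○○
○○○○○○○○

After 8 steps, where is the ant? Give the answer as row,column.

t=0: ○○○○○○○○
○○○○○○○○
○○○○○○○○
○○○○v○○○
○○○○○○○○
○○○○○○○○
t=1: ○○○○○○○○
○○○○○○○○
○○○○○○○○
○○○<●○○○
○○○○○○○○
○○○○○○○○
t=2: ○○○○○○○○
○○○○○○○○
○○○^○○○○
○○○●●○○○
○○○○○○○○
○○○○○○○○
t=3: ○○○○○○○○
○○○○○○○○
○○○●>○○○
○○○●●○○○
○○○○○○○○
○○○○○○○○
t=4: ○○○○○○○○
○○○○○○○○
○○○●●○○○
○○○●v○○○
○○○○○○○○
○○○○○○○○
t=5: ○○○○○○○○
○○○○○○○○
○○○●●○○○
○○○●○>○○
○○○○○○○○
○○○○○○○○
t=6: ○○○○○○○○
○○○○○○○○
○○○●●○○○
○○○●○●○○
○○○○○v○○
○○○○○○○○
t=7: ○○○○○○○○
○○○○○○○○
○○○●●○○○
○○○●○●○○
○○○○<●○○
○○○○○○○○
t=8: ○○○○○○○○
○○○○○○○○
○○○●●○○○
○○○●^●○○
○○○○●●○○
○○○○○○○○

3,4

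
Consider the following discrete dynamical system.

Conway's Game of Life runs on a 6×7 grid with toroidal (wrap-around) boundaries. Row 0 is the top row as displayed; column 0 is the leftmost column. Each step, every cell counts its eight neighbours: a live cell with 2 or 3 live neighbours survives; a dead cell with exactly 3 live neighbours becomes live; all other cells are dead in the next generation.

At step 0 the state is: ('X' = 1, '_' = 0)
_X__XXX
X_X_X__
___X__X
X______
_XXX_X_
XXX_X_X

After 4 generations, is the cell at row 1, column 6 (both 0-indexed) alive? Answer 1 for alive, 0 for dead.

1

t=0: _X__XXX
X_X_X__
___X__X
X______
_XXX_X_
XXX_X_X
t=1: ____X__
XXX_X__
XX_X__X
XX_XX_X
___XXX_
_______
t=2: _X_X___
__X_XXX
_______
_X_____
X_XX_XX
___X_X_
t=3: ___X__X
__XXXX_
_____X_
XXX___X
XXXX_XX
XX_X_X_
t=4: XX____X
__XX_XX
X____X_
___XX__
___X_X_
___X_X_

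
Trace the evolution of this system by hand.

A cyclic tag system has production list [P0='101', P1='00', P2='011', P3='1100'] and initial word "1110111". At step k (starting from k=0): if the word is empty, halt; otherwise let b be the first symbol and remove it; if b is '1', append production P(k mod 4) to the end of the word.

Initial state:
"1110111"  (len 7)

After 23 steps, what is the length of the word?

k=0  "1110111"  (len 7)
k=1  "110111101"  (len 9)
k=2  "1011110100"  (len 10)
k=3  "011110100011"  (len 12)
k=4  "11110100011"  (len 11)
k=5  "1110100011101"  (len 13)
k=6  "11010001110100"  (len 14)
k=7  "1010001110100011"  (len 16)
k=8  "0100011101000111100"  (len 19)
k=9  "100011101000111100"  (len 18)
k=10  "0001110100011110000"  (len 19)
k=11  "001110100011110000"  (len 18)
k=12  "01110100011110000"  (len 17)
k=13  "1110100011110000"  (len 16)
k=14  "11010001111000000"  (len 17)
k=15  "1010001111000000011"  (len 19)
k=16  "0100011110000000111100"  (len 22)
k=17  "100011110000000111100"  (len 21)
k=18  "0001111000000011110000"  (len 22)
k=19  "001111000000011110000"  (len 21)
k=20  "01111000000011110000"  (len 20)
k=21  "1111000000011110000"  (len 19)
k=22  "11100000001111000000"  (len 20)
k=23  "1100000001111000000011"  (len 22)

22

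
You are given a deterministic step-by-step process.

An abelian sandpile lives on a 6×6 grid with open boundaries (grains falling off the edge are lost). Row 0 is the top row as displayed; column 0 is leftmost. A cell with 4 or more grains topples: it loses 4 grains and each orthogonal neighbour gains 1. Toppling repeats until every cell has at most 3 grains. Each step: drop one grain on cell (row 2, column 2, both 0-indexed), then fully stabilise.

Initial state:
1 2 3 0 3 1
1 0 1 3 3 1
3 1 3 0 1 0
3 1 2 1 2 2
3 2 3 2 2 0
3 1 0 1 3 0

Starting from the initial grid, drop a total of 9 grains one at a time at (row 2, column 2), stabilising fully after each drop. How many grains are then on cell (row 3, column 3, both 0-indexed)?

gen 0: 1 2 3 0 3 1
1 0 1 3 3 1
3 1 3 0 1 0
3 1 2 1 2 2
3 2 3 2 2 0
3 1 0 1 3 0
gen 1: 1 2 3 0 3 1
1 0 2 3 3 1
3 2 0 1 1 0
3 1 3 1 2 2
3 2 3 2 2 0
3 1 0 1 3 0
gen 2: 1 2 3 0 3 1
1 0 2 3 3 1
3 2 1 1 1 0
3 1 3 1 2 2
3 2 3 2 2 0
3 1 0 1 3 0
gen 3: 1 2 3 0 3 1
1 0 2 3 3 1
3 2 2 1 1 0
3 1 3 1 2 2
3 2 3 2 2 0
3 1 0 1 3 0
gen 4: 1 2 3 0 3 1
1 0 2 3 3 1
3 2 3 1 1 0
3 1 3 1 2 2
3 2 3 2 2 0
3 1 0 1 3 0
gen 5: 1 2 3 0 3 1
1 0 3 3 3 1
3 3 1 2 1 0
3 2 1 2 2 2
3 3 0 3 2 0
3 1 1 1 3 0
gen 6: 1 2 3 0 3 1
1 0 3 3 3 1
3 3 2 2 1 0
3 2 1 2 2 2
3 3 0 3 2 0
3 1 1 1 3 0
gen 7: 1 2 3 0 3 1
1 0 3 3 3 1
3 3 3 2 1 0
3 2 1 2 2 2
3 3 0 3 2 0
3 1 1 1 3 0
gen 8: 1 3 0 3 0 2
2 2 2 2 1 2
1 2 3 0 3 0
2 1 3 3 2 2
2 1 1 3 2 0
0 3 1 1 3 0
gen 9: 1 3 0 3 0 2
2 2 3 2 1 2
1 3 1 2 3 0
2 2 1 1 3 2
2 1 3 0 3 0
0 3 1 2 3 0

1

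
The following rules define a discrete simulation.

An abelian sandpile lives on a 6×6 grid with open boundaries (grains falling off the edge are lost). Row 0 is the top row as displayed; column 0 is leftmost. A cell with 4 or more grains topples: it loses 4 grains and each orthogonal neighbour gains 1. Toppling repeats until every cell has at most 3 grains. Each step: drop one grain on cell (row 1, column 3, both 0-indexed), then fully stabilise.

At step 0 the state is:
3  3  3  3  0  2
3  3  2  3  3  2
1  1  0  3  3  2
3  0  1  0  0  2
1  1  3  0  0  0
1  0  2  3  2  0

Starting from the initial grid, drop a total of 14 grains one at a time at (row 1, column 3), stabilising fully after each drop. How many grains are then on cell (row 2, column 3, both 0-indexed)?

1

gen 0: 3  3  3  3  0  2
3  3  2  3  3  2
1  1  0  3  3  2
3  0  1  0  0  2
1  1  3  0  0  0
1  0  2  3  2  0
gen 1: 1  2  2  2  2  2
1  2  2  0  2  3
2  2  2  2  1  3
3  0  1  1  1  2
1  1  3  0  0  0
1  0  2  3  2  0
gen 2: 1  2  2  2  2  2
1  2  2  1  2  3
2  2  2  2  1  3
3  0  1  1  1  2
1  1  3  0  0  0
1  0  2  3  2  0
gen 3: 1  2  2  2  2  2
1  2  2  2  2  3
2  2  2  2  1  3
3  0  1  1  1  2
1  1  3  0  0  0
1  0  2  3  2  0
gen 4: 1  2  2  2  2  2
1  2  2  3  2  3
2  2  2  2  1  3
3  0  1  1  1  2
1  1  3  0  0  0
1  0  2  3  2  0
gen 5: 1  2  2  3  2  2
1  2  3  0  3  3
2  2  2  3  1  3
3  0  1  1  1  2
1  1  3  0  0  0
1  0  2  3  2  0
gen 6: 1  2  2  3  2  2
1  2  3  1  3  3
2  2  2  3  1  3
3  0  1  1  1  2
1  1  3  0  0  0
1  0  2  3  2  0
gen 7: 1  2  2  3  2  2
1  2  3  2  3  3
2  2  2  3  1  3
3  0  1  1  1  2
1  1  3  0  0  0
1  0  2  3  2  0
gen 8: 1  2  2  3  2  2
1  2  3  3  3  3
2  2  2  3  1  3
3  0  1  1  1  2
1  1  3  0  0  0
1  0  2  3  2  0
gen 9: 1  3  0  3  2  0
1  3  3  1  0  3
2  3  0  3  1  1
3  0  2  2  2  3
1  1  3  0  0  0
1  0  2  3  2  0
gen 10: 1  3  0  3  2  0
1  3  3  2  0  3
2  3  0  3  1  1
3  0  2  2  2  3
1  1  3  0  0  0
1  0  2  3  2  0
gen 11: 1  3  0  3  2  0
1  3  3  3  0  3
2  3  0  3  1  1
3  0  2  2  2  3
1  1  3  0  0  0
1  0  2  3  2  0
gen 12: 2  0  3  0  3  0
2  2  1  3  1  3
3  0  3  0  2  1
3  1  2  3  2  3
1  1  3  0  0  0
1  0  2  3  2  0
gen 13: 2  0  3  1  3  0
2  2  2  0  2  3
3  0  3  1  2  1
3  1  2  3  2  3
1  1  3  0  0  0
1  0  2  3  2  0
gen 14: 2  0  3  1  3  0
2  2  2  1  2  3
3  0  3  1  2  1
3  1  2  3  2  3
1  1  3  0  0  0
1  0  2  3  2  0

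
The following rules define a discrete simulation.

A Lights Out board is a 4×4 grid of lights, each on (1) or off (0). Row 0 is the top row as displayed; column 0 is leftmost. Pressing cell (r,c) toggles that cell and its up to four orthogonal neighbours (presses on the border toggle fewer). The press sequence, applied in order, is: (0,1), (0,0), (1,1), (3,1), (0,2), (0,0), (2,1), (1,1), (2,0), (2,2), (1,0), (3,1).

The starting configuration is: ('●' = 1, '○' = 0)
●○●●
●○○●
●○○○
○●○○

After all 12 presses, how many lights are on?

k=0  ●○●●
●○○●
●○○○
○●○○
k=1  ○●○●
●●○●
●○○○
○●○○
k=2  ●○○●
○●○●
●○○○
○●○○
k=3  ●●○●
●○●●
●●○○
○●○○
k=4  ●●○●
●○●●
●○○○
●○●○
k=5  ●○●○
●○○●
●○○○
●○●○
k=6  ○●●○
○○○●
●○○○
●○●○
k=7  ○●●○
○●○●
○●●○
●●●○
k=8  ○○●○
●○●●
○○●○
●●●○
k=9  ○○●○
○○●●
●●●○
○●●○
k=10  ○○●○
○○○●
●○○●
○●○○
k=11  ●○●○
●●○●
○○○●
○●○○
k=12  ●○●○
●●○●
○●○●
●○●○

9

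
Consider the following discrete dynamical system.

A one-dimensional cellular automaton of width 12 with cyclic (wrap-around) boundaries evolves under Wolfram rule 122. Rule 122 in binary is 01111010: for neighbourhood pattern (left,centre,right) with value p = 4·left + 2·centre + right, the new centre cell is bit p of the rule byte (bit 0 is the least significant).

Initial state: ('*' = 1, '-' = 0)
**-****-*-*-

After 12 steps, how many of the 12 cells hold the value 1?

0) **-****-*-*-
1) ****--**-*-*
2) ---******-**
3) *-**----****
4) *****--**---
5) *---******-*
6) **-**----***
7) -*****--**--
8) **---******-
9) ***-**----**
10) --*****--**-
11) -**---******
12) ****-**----*

7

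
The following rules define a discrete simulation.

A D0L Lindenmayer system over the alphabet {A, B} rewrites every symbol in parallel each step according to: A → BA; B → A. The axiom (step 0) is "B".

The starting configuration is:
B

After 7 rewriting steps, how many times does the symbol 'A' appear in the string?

13

step 0: B
step 1: A
step 2: BA
step 3: ABA
step 4: BAABA
step 5: ABABAABA
step 6: BAABAABABAABA
step 7: ABABAABABAABAABABAABA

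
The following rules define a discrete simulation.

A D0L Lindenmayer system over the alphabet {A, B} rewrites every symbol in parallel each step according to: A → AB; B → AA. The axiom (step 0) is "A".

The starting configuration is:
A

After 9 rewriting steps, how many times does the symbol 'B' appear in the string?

step 0: A
step 1: AB
step 2: ABAA
step 3: ABAAABAB
step 4: ABAAABABABAAABAA
step 5: ABAAABABABAAABAAABAAABABABAAABAB
step 6: ABAAABABABAAABAAABAAABABABAAABABABAAABABABAAABAAABAAABABABAAABAA
step 7: ABAAABABABAAABAAABAAABABABAAABABABAAABABABAAABAAABAAABABAB…ABABAAABAAABAAABABABAAABABABAAABABABAAABAAABAAABABABAAABAB  (len 128)
step 8: ABAAABABABAAABAAABAAABABABAAABABABAAABABABAAABAAABAAABABAB…ABABAAABAAABAAABABABAAABABABAAABABABAAABAAABAAABABABAAABAA  (len 256)
step 9: ABAAABABABAAABAAABAAABABABAAABABABAAABABABAAABAAABAAABABAB…ABABAAABAAABAAABABABAAABABABAAABABABAAABAAABAAABABABAAABAB  (len 512)

171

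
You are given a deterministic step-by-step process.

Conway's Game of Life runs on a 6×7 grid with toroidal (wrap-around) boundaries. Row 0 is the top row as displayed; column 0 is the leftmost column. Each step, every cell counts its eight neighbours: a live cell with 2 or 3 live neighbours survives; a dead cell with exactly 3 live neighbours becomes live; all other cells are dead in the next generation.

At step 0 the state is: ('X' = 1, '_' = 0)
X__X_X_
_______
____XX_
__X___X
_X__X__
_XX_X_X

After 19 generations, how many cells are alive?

2

gen 0: X__X_X_
_______
____XX_
__X___X
_X__X__
_XX_X_X
gen 1: XXXXXXX
_____XX
_____X_
___XX__
_X_____
_XX_X_X
gen 2: _______
_XXX___
_____XX
____X__
XX__XX_
____X_X
gen 3: __XX___
__X____
__XXXX_
X___X__
X__XX_X
X___X_X
gen 4: _XXX___
_X_____
_XX_XX_
XXX____
_X_XX__
XXX_X_X
gen 5: ___X___
X___X__
___X___
X____X_
____XXX
____XX_
gen 6: ___X_X_
___XX__
____X_X
_____X_
_______
___X__X
gen 7: __XX_X_
___X___
___XX__
_____X_
_______
____X__
gen 8: __XX___
_______
___XX__
____X__
_______
___XX__
gen 9: __XXX__
__X_X__
___XX__
___XX__
___XX__
__XXX__
gen 10: _X___X_
__X__X_
__X__X_
__X__X_
_____X_
_____X_
gen 11: ____XXX
_XX_XXX
_XXXXXX
____XXX
____XXX
____XXX
gen 12: _______
_X_____
_X_____
__X____
X__X___
X__X___
gen 13: _______
_______
_XX____
_XX____
_XXX___
_______
gen 14: _______
_______
_XX____
X______
_X_X___
__X____
gen 15: _______
_______
_X_____
X______
_XX____
__X____
gen 16: _______
_______
_______
X_X____
_XX____
_XX____
gen 17: _______
_______
_______
__X____
X__X___
_XX____
gen 18: _______
_______
_______
_______
___X___
_XX____
gen 19: _______
_______
_______
_______
__X____
__X____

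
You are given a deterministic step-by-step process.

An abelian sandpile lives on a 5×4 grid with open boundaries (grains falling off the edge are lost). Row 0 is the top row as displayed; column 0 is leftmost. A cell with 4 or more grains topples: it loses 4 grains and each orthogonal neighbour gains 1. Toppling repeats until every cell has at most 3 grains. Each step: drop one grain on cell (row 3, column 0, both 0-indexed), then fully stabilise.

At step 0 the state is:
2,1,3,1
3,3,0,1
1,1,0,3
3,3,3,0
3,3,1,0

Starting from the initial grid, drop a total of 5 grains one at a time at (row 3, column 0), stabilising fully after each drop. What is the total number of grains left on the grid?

35

k=0  2,1,3,1
3,3,0,1
1,1,0,3
3,3,3,0
3,3,1,0
k=1  2,1,3,1
3,3,0,1
2,2,1,3
2,2,0,1
1,1,3,0
k=2  2,1,3,1
3,3,0,1
2,2,1,3
3,2,0,1
1,1,3,0
k=3  2,1,3,1
3,3,0,1
3,2,1,3
0,3,0,1
2,1,3,0
k=4  2,1,3,1
3,3,0,1
3,2,1,3
1,3,0,1
2,1,3,0
k=5  2,1,3,1
3,3,0,1
3,2,1,3
2,3,0,1
2,1,3,0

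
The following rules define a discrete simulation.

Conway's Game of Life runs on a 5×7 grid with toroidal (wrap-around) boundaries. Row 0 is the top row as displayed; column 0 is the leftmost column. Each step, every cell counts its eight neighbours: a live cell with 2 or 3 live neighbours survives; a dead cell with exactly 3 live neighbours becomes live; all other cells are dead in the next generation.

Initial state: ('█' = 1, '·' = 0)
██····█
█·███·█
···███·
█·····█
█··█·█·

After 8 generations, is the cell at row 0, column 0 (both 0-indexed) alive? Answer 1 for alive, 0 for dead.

0) ██····█
█·███·█
···███·
█·····█
█··█·█·
1) ·······
··█····
·██····
█··█···
·····█·
2) ·······
·██····
·███···
·██····
·······
3) ·······
·█·█···
█··█···
·█·█···
·······
4) ·······
··█····
██·██··
··█····
·······
5) ·······
·███···
·█·█···
·███···
·······
6) ··█····
·█·█···
█···█··
·█·█···
··█····
7) ·███···
·███···
██·██··
·███···
·███···
8) █···█··
·······
█···█··
·······
█···█··

1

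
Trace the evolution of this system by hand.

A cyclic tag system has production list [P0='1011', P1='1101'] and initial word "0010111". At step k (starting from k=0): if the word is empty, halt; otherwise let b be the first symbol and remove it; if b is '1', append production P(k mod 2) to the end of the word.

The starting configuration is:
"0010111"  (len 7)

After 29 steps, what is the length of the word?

62

t=0: "0010111"  (len 7)
t=1: "010111"  (len 6)
t=2: "10111"  (len 5)
t=3: "01111011"  (len 8)
t=4: "1111011"  (len 7)
t=5: "1110111011"  (len 10)
t=6: "1101110111101"  (len 13)
t=7: "1011101111011011"  (len 16)
t=8: "0111011110110111101"  (len 19)
t=9: "111011110110111101"  (len 18)
t=10: "110111101101111011101"  (len 21)
t=11: "101111011011110111011011"  (len 24)
t=12: "011110110111101110110111101"  (len 27)
t=13: "11110110111101110110111101"  (len 26)
t=14: "11101101111011101101111011101"  (len 29)
t=15: "11011011110111011011110111011011"  (len 32)
t=16: "10110111101110110111101110110111101"  (len 35)
t=17: "01101111011101101111011101101111011011"  (len 38)
t=18: "1101111011101101111011101101111011011"  (len 37)
t=19: "1011110111011011110111011011110110111011"  (len 40)
t=20: "0111101110110111101110110111101101110111101"  (len 43)
t=21: "111101110110111101110110111101101110111101"  (len 42)
t=22: "111011101101111011101101111011011101111011101"  (len 45)
t=23: "110111011011110111011011110110111011110111011011"  (len 48)
t=24: "101110110111101110110111101101110111101110110111101"  (len 51)
t=25: "011101101111011101101111011011101111011101101111011011"  (len 54)
t=26: "11101101111011101101111011011101111011101101111011011"  (len 53)
t=27: "11011011110111011011110110111011110111011011110110111011"  (len 56)
t=28: "10110111101110110111101101110111101110110111101101110111101"  (len 59)
t=29: "01101111011101101111011011101111011101101111011011101111011011"  (len 62)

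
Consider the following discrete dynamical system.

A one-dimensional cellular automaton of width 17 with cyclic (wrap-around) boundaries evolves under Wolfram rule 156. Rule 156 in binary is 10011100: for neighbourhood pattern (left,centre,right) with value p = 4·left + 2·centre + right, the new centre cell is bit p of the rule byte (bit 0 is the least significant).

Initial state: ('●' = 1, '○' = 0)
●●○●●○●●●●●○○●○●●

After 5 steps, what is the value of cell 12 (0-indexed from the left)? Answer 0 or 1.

k=0  ●●○●●○●●●●●○○●○●●
k=1  ●○○●○○●●●●○●○●○●●
k=2  ○●○●●○●●●○○●○●○●●
k=3  ○●○●○○●●○●○●○●○●○
k=4  ○●○●●○●○○●○●○●○●●
k=5  ○●○●○○●●○●○●○●○●○

0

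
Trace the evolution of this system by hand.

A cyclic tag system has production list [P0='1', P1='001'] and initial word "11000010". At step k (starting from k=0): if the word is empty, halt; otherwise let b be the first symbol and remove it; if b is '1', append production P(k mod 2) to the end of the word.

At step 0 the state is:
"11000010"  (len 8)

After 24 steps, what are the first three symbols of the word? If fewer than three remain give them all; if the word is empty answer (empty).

t=0: "11000010"  (len 8)
t=1: "10000101"  (len 8)
t=2: "0000101001"  (len 10)
t=3: "000101001"  (len 9)
t=4: "00101001"  (len 8)
t=5: "0101001"  (len 7)
t=6: "101001"  (len 6)
t=7: "010011"  (len 6)
t=8: "10011"  (len 5)
t=9: "00111"  (len 5)
t=10: "0111"  (len 4)
t=11: "111"  (len 3)
t=12: "11001"  (len 5)
t=13: "10011"  (len 5)
t=14: "0011001"  (len 7)
t=15: "011001"  (len 6)
t=16: "11001"  (len 5)
t=17: "10011"  (len 5)
t=18: "0011001"  (len 7)
t=19: "011001"  (len 6)
t=20: "11001"  (len 5)
t=21: "10011"  (len 5)
t=22: "0011001"  (len 7)
t=23: "011001"  (len 6)
t=24: "11001"  (len 5)

110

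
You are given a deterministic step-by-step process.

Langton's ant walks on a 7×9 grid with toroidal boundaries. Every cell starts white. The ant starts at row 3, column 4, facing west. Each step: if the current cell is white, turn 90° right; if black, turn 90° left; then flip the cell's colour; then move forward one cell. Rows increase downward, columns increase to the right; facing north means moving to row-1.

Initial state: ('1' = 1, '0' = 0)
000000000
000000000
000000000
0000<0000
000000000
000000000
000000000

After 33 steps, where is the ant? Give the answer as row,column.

4,6

k=0  000000000
000000000
000000000
0000<0000
000000000
000000000
000000000
k=1  000000000
000000000
0000^0000
000010000
000000000
000000000
000000000
k=2  000000000
000000000
00001>000
000010000
000000000
000000000
000000000
k=3  000000000
000000000
000011000
00001v000
000000000
000000000
000000000
k=4  000000000
000000000
000011000
0000<1000
000000000
000000000
000000000
k=5  000000000
000000000
000011000
000001000
0000v0000
000000000
000000000
k=6  000000000
000000000
000011000
000001000
000<10000
000000000
000000000
k=7  000000000
000000000
000011000
000^01000
000110000
000000000
000000000
k=8  000000000
000000000
000011000
0001>1000
000110000
000000000
000000000
k=9  000000000
000000000
000011000
000111000
0001v0000
000000000
000000000
k=10  000000000
000000000
000011000
000111000
00010>000
000000000
000000000
k=11  000000000
000000000
000011000
000111000
000101000
00000v000
000000000
k=12  000000000
000000000
000011000
000111000
000101000
0000<1000
000000000
k=13  000000000
000000000
000011000
000111000
0001^1000
000011000
000000000
k=14  000000000
000000000
000011000
000111000
00011>000
000011000
000000000
k=15  000000000
000000000
000011000
00011^000
000110000
000011000
000000000
k=16  000000000
000000000
000011000
0001<0000
000110000
000011000
000000000
k=17  000000000
000000000
000011000
000100000
0001v0000
000011000
000000000
k=18  000000000
000000000
000011000
000100000
00010>000
000011000
000000000
k=19  000000000
000000000
000011000
000100000
000101000
00001v000
000000000
k=20  000000000
000000000
000011000
000100000
000101000
000010>00
000000000
k=21  000000000
000000000
000011000
000100000
000101000
000010100
000000v00
k=22  000000000
000000000
000011000
000100000
000101000
000010100
00000<100
k=23  000000000
000000000
000011000
000100000
000101000
00001^100
000001100
k=24  000000000
000000000
000011000
000100000
000101000
000011>00
000001100
k=25  000000000
000000000
000011000
000100000
000101^00
000011000
000001100
k=26  000000000
000000000
000011000
000100000
0001011>0
000011000
000001100
k=27  000000000
000000000
000011000
000100000
000101110
0000110v0
000001100
k=28  000000000
000000000
000011000
000100000
000101110
000011<10
000001100
k=29  000000000
000000000
000011000
000100000
000101^10
000011110
000001100
k=30  000000000
000000000
000011000
000100000
00010<010
000011110
000001100
k=31  000000000
000000000
000011000
000100000
000100010
00001v110
000001100
k=32  000000000
000000000
000011000
000100000
000100010
000010>10
000001100
k=33  000000000
000000000
000011000
000100000
000100^10
000010010
000001100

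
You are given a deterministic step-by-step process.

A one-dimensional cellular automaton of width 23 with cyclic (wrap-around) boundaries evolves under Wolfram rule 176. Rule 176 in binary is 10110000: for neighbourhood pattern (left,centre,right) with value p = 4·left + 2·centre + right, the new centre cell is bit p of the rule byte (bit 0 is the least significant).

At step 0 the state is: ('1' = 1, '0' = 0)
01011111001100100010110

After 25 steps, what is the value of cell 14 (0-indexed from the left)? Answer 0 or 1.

0

gen 0: 01011111001100100010110
gen 1: 00101110100010010001001
gen 2: 10010101010001001000100
gen 3: 01001010101000100100010
gen 4: 00100101010100010010001
gen 5: 10010010101010001001000
gen 6: 01001001010101000100100
gen 7: 00100100101010100010010
gen 8: 00010010010101010001001
gen 9: 10001001001010101000100
gen 10: 01000100100101010100010
gen 11: 00100010010010101010001
gen 12: 10010001001001010101000
gen 13: 01001000100100101010100
gen 14: 00100100010010010101010
gen 15: 00010010001001001010101
gen 16: 10001001000100100101010
gen 17: 01000100100010010010101
gen 18: 10100010010001001001010
gen 19: 01010001001000100100101
gen 20: 10101000100100010010010
gen 21: 01010100010010001001001
gen 22: 10101010001001000100100
gen 23: 01010101000100100010010
gen 24: 00101010100010010001001
gen 25: 10010101010001001000100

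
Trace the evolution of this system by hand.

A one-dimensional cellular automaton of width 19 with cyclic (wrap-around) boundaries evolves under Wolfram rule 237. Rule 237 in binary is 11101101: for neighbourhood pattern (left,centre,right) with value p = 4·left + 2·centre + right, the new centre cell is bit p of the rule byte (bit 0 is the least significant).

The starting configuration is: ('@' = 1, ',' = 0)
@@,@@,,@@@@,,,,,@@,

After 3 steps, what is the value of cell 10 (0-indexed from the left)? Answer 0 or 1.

1

k=0  @@,@@,,@@@@,,,,,@@,
k=1  @@@@@,,@@@@,@@@,@@@
k=2  @@@@@,,@@@@@@@@@@@@
k=3  @@@@@,,@@@@@@@@@@@@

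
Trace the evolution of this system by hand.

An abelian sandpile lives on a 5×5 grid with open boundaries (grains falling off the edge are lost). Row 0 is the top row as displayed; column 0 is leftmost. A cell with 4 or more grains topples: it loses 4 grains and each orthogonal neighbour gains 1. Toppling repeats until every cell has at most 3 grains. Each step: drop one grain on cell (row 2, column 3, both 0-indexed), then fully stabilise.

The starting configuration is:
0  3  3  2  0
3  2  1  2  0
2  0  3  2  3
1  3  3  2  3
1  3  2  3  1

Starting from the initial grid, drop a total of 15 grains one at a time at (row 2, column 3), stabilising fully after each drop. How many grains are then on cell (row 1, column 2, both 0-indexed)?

gen 0: 0  3  3  2  0
3  2  1  2  0
2  0  3  2  3
1  3  3  2  3
1  3  2  3  1
gen 1: 0  3  3  2  0
3  2  1  2  0
2  0  3  3  3
1  3  3  2  3
1  3  2  3  1
gen 2: 0  3  3  2  0
3  2  2  3  1
2  2  1  3  1
2  1  3  2  1
2  1  1  1  3
gen 3: 0  3  3  3  0
3  2  3  0  2
2  2  2  1  2
2  1  3  3  1
2  1  1  1  3
gen 4: 0  3  3  3  0
3  2  3  0  2
2  2  2  2  2
2  1  3  3  1
2  1  1  1  3
gen 5: 0  3  3  3  0
3  2  3  0  2
2  2  2  3  2
2  1  3  3  1
2  1  1  1  3
gen 6: 2  1  2  0  1
1  2  2  3  2
0  1  2  2  3
3  3  1  1  2
2  1  2  2  3
gen 7: 2  1  2  0  1
1  2  2  3  2
0  1  2  3  3
3  3  1  1  2
2  1  2  2  3
gen 8: 2  1  2  1  2
1  2  3  1  0
0  1  3  2  1
3  3  1  2  3
2  1  2  2  3
gen 9: 2  1  2  1  2
1  2  3  1  0
0  1  3  3  1
3  3  1  2  3
2  1  2  2  3
gen 10: 2  1  3  1  2
1  3  0  3  0
0  2  1  1  2
3  3  2  3  3
2  1  2  2  3
gen 11: 2  1  3  1  2
1  3  0  3  0
0  2  1  2  2
3  3  2  3  3
2  1  2  2  3
gen 12: 2  1  3  1  2
1  3  0  3  0
0  2  1  3  2
3  3  2  3  3
2  1  2  2  3
gen 13: 2  1  3  2  2
1  3  1  0  2
0  2  2  3  0
3  3  3  2  2
2  1  3  0  1
gen 14: 2  1  3  2  2
1  3  1  1  2
0  2  3  0  1
3  3  3  3  2
2  1  3  0  1
gen 15: 2  1  3  2  2
1  3  1  1  2
0  2  3  1  1
3  3  3  3  2
2  1  3  0  1

1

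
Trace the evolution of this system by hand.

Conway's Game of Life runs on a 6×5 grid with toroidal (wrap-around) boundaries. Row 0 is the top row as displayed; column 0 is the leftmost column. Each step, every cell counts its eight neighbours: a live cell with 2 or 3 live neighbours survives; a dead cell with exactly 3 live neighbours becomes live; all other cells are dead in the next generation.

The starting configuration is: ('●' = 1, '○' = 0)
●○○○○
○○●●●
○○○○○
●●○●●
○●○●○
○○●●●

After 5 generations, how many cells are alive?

t=0: ●○○○○
○○●●●
○○○○○
●●○●●
○●○●○
○○●●●
t=1: ●●○○○
○○○●●
○●○○○
●●○●●
○●○○○
●●●●●
t=2: ○○○○○
○●●○●
○●○○○
○●○○●
○○○○○
○○○●●
t=3: ●○●○●
●●●○○
○●○●○
●○○○○
●○○●●
○○○○○
t=4: ●○●●●
○○○○○
○○○○●
●●●●○
●○○○●
○●○○○
t=5: ●●●●●
●○○○○
●●●●●
○●●●○
○○○●●
○●●○○

18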